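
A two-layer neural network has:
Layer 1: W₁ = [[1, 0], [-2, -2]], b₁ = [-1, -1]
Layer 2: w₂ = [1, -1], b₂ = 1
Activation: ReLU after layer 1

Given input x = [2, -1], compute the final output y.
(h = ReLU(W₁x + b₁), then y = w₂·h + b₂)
y = 2

Layer 1 pre-activation: z₁ = [1, -3]
After ReLU: h = [1, 0]
Layer 2 output: y = 1×1 + -1×0 + 1 = 2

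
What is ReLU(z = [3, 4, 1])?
h = [3, 4, 1]

ReLU applied element-wise: max(0,3)=3, max(0,4)=4, max(0,1)=1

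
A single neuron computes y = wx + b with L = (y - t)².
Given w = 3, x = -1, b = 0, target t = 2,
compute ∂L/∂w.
∂L/∂w = 10

y = wx + b = (3)(-1) + 0 = -3
∂L/∂y = 2(y - t) = 2(-3 - 2) = -10
∂y/∂w = x = -1
∂L/∂w = ∂L/∂y · ∂y/∂w = -10 × -1 = 10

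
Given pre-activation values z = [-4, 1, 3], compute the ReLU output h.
h = [0, 1, 3]

ReLU applied element-wise: max(0,-4)=0, max(0,1)=1, max(0,3)=3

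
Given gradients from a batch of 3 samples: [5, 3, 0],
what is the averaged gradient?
Average gradient = 2.667

Average = (1/3)(5 + 3 + 0) = 8/3 = 2.667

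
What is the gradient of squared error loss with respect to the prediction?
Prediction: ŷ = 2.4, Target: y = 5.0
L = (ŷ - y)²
∂L/∂ŷ = -5.2

∂L/∂ŷ = 2(ŷ - y) = 2(2.4 - 5.0) = 2(-2.6) = -5.2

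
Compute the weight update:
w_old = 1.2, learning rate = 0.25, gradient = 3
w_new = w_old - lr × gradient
w_new = 0.45

w_new = w - η·∂L/∂w = 1.2 - 0.25×(3) = 1.2 - (0.75) = 0.45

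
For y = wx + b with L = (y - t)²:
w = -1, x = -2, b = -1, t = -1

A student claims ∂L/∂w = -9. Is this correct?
Incorrect

y = (-1)(-2) + -1 = 1
∂L/∂y = 2(y - t) = 2(1 - -1) = 4
∂y/∂w = x = -2
∂L/∂w = 4 × -2 = -8

Claimed value: -9
Incorrect: The correct gradient is -8.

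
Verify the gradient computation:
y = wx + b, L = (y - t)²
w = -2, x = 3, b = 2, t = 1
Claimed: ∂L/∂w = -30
Correct

y = (-2)(3) + 2 = -4
∂L/∂y = 2(y - t) = 2(-4 - 1) = -10
∂y/∂w = x = 3
∂L/∂w = -10 × 3 = -30

Claimed value: -30
Correct: The correct gradient is -30.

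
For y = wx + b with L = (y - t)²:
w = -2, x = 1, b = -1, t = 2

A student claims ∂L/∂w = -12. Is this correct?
Incorrect

y = (-2)(1) + -1 = -3
∂L/∂y = 2(y - t) = 2(-3 - 2) = -10
∂y/∂w = x = 1
∂L/∂w = -10 × 1 = -10

Claimed value: -12
Incorrect: The correct gradient is -10.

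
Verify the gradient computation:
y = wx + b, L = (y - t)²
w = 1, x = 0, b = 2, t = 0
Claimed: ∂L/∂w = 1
Incorrect

y = (1)(0) + 2 = 2
∂L/∂y = 2(y - t) = 2(2 - 0) = 4
∂y/∂w = x = 0
∂L/∂w = 4 × 0 = 0

Claimed value: 1
Incorrect: The correct gradient is 0.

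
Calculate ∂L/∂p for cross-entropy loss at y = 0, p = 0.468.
∂L/∂p = 1.88

∂L/∂p = -y/p + (1-y)/(1-p) = 0 + 1/0.532 = 1.88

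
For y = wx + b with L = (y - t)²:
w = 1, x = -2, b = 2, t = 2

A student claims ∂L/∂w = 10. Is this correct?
Incorrect

y = (1)(-2) + 2 = 0
∂L/∂y = 2(y - t) = 2(0 - 2) = -4
∂y/∂w = x = -2
∂L/∂w = -4 × -2 = 8

Claimed value: 10
Incorrect: The correct gradient is 8.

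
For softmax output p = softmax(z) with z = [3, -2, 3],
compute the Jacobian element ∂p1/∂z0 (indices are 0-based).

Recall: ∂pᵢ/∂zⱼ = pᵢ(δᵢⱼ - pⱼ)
∂p1/∂z0 = -0.001673

p = softmax(z) = [0.4983, 0.003358, 0.4983]
p1 = 0.003358, p0 = 0.4983

∂p1/∂z0 = -p1 × p0 = -0.003358 × 0.4983 = -0.001673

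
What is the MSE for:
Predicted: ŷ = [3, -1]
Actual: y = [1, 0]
MSE = 2.5

MSE = (1/2)((3-1)² + (-1-0)²) = (1/2)(4 + 1) = 2.5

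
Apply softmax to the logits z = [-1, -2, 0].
p = [0.2447, 0.09, 0.6652]

exp(z) = [0.3679, 0.1353, 1]
Sum = 1.503
p = [0.2447, 0.09, 0.6652]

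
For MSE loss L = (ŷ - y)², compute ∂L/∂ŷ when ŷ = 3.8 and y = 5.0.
∂L/∂ŷ = -2.4

∂L/∂ŷ = 2(ŷ - y) = 2(3.8 - 5.0) = 2(-1.2) = -2.4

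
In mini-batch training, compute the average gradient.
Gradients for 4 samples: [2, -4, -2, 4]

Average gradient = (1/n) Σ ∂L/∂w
Average gradient = 0

Average = (1/4)(2 + -4 + -2 + 4) = 0/4 = 0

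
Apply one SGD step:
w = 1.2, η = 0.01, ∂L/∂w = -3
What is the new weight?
w_new = 1.23

w_new = w - η·∂L/∂w = 1.2 - 0.01×(-3) = 1.2 - (-0.03) = 1.23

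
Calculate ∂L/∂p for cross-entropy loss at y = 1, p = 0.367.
∂L/∂p = -2.725

∂L/∂p = -y/p + (1-y)/(1-p) = -1/0.367 + 0 = -2.725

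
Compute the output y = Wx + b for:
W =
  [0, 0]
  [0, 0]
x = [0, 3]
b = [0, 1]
y = [0, 1]

Wx = [0×0 + 0×3, 0×0 + 0×3]
   = [0, 0]
y = Wx + b = [0 + 0, 0 + 1] = [0, 1]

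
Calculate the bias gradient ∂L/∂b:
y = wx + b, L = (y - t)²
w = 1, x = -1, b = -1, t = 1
∂L/∂b = -6

y = wx + b = (1)(-1) + -1 = -2
∂L/∂y = 2(y - t) = 2(-2 - 1) = -6
∂y/∂b = 1
∂L/∂b = ∂L/∂y · ∂y/∂b = -6 × 1 = -6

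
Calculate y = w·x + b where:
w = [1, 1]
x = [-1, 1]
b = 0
y = 0

y = (1)(-1) + (1)(1) + 0 = 0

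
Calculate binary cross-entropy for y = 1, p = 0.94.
L = 0.06188

L = -1·log(0.94) - 0·log(0.06) = -log(0.94) = 0.06188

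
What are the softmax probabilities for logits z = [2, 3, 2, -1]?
p = [0.2097, 0.5701, 0.2097, 0.0104]

exp(z) = [7.389, 20.09, 7.389, 0.3679]
Sum = 35.23
p = [0.2097, 0.5701, 0.2097, 0.0104]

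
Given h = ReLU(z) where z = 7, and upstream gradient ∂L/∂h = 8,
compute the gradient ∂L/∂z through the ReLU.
∂L/∂z = 8

h = ReLU(7) = 7
Since z > 0: ∂h/∂z = 1
∂L/∂z = ∂L/∂h · ∂h/∂z = 8 × 1 = 8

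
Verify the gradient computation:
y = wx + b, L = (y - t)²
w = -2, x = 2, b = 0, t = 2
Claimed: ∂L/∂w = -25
Incorrect

y = (-2)(2) + 0 = -4
∂L/∂y = 2(y - t) = 2(-4 - 2) = -12
∂y/∂w = x = 2
∂L/∂w = -12 × 2 = -24

Claimed value: -25
Incorrect: The correct gradient is -24.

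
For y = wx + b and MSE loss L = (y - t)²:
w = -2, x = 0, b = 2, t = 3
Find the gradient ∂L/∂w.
∂L/∂w = 0

y = wx + b = (-2)(0) + 2 = 2
∂L/∂y = 2(y - t) = 2(2 - 3) = -2
∂y/∂w = x = 0
∂L/∂w = ∂L/∂y · ∂y/∂w = -2 × 0 = 0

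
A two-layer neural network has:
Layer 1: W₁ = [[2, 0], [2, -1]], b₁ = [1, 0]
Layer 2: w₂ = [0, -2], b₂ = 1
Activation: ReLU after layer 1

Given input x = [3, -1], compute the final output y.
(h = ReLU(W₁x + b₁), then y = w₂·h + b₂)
y = -13

Layer 1 pre-activation: z₁ = [7, 7]
After ReLU: h = [7, 7]
Layer 2 output: y = 0×7 + -2×7 + 1 = -13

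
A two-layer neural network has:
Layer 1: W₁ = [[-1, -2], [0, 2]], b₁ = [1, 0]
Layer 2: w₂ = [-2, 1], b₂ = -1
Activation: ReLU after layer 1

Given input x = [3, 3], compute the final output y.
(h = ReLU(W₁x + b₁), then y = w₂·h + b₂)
y = 5

Layer 1 pre-activation: z₁ = [-8, 6]
After ReLU: h = [0, 6]
Layer 2 output: y = -2×0 + 1×6 + -1 = 5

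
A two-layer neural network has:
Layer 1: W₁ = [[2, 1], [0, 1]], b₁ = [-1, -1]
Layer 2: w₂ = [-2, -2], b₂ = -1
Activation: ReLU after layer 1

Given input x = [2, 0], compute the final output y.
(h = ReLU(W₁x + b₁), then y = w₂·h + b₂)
y = -7

Layer 1 pre-activation: z₁ = [3, -1]
After ReLU: h = [3, 0]
Layer 2 output: y = -2×3 + -2×0 + -1 = -7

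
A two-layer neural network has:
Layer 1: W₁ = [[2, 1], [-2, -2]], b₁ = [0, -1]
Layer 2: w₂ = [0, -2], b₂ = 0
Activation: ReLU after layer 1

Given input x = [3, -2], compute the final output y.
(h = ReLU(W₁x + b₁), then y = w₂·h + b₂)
y = 0

Layer 1 pre-activation: z₁ = [4, -3]
After ReLU: h = [4, 0]
Layer 2 output: y = 0×4 + -2×0 + 0 = 0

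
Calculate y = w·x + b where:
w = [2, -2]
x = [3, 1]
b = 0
y = 4

y = (2)(3) + (-2)(1) + 0 = 4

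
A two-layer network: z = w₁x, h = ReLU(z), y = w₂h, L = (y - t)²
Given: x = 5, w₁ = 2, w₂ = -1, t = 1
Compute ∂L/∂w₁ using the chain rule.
∂L/∂w₁ = 110

Forward pass:
z = w₁x = 2×5 = 10
h = ReLU(10) = 10
y = w₂h = -1×10 = -10

Backward pass:
∂L/∂y = 2(y - t) = 2(-10 - 1) = -22
∂y/∂h = w₂ = -1
∂h/∂z = 1 (ReLU derivative)
∂z/∂w₁ = x = 5

∂L/∂w₁ = -22 × -1 × 1 × 5 = 110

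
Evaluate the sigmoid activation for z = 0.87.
0.7047

sigmoid(0.87) = 1/(1 + e^(-0.87)) = 1/(1 + 0.419) = 0.7047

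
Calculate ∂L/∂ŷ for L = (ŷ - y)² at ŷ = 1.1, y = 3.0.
∂L/∂ŷ = -3.8

∂L/∂ŷ = 2(ŷ - y) = 2(1.1 - 3.0) = 2(-1.9) = -3.8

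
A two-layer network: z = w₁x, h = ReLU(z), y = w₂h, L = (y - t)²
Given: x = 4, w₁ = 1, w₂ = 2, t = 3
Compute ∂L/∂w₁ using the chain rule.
∂L/∂w₁ = 80

Forward pass:
z = w₁x = 1×4 = 4
h = ReLU(4) = 4
y = w₂h = 2×4 = 8

Backward pass:
∂L/∂y = 2(y - t) = 2(8 - 3) = 10
∂y/∂h = w₂ = 2
∂h/∂z = 1 (ReLU derivative)
∂z/∂w₁ = x = 4

∂L/∂w₁ = 10 × 2 × 1 × 4 = 80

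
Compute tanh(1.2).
0.8337

tanh(1.2) = (e^(1.2) - e^(-1.2))/(e^(1.2) + e^(-1.2)) = 0.8337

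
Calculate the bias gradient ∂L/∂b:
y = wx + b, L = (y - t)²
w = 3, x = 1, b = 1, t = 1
∂L/∂b = 6

y = wx + b = (3)(1) + 1 = 4
∂L/∂y = 2(y - t) = 2(4 - 1) = 6
∂y/∂b = 1
∂L/∂b = ∂L/∂y · ∂y/∂b = 6 × 1 = 6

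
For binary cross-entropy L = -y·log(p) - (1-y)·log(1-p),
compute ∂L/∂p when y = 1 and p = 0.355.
∂L/∂p = -2.817

∂L/∂p = -y/p + (1-y)/(1-p) = -1/0.355 + 0 = -2.817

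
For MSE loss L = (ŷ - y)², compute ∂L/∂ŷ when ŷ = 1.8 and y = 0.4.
∂L/∂ŷ = 2.8

∂L/∂ŷ = 2(ŷ - y) = 2(1.8 - 0.4) = 2(1.4) = 2.8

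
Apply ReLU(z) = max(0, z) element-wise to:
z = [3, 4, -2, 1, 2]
h = [3, 4, 0, 1, 2]

ReLU applied element-wise: max(0,3)=3, max(0,4)=4, max(0,-2)=0, max(0,1)=1, max(0,2)=2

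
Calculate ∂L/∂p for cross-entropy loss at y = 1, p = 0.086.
∂L/∂p = -11.63

∂L/∂p = -y/p + (1-y)/(1-p) = -1/0.086 + 0 = -11.63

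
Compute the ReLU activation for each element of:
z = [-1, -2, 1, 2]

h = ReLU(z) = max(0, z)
h = [0, 0, 1, 2]

ReLU applied element-wise: max(0,-1)=0, max(0,-2)=0, max(0,1)=1, max(0,2)=2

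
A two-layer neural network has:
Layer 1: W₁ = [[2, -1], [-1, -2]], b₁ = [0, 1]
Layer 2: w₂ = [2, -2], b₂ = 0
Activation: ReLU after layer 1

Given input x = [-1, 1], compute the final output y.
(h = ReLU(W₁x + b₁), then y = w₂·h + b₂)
y = 0

Layer 1 pre-activation: z₁ = [-3, 0]
After ReLU: h = [0, 0]
Layer 2 output: y = 2×0 + -2×0 + 0 = 0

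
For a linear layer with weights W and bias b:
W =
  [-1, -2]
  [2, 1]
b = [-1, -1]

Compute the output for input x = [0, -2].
y = [3, -3]

Wx = [-1×0 + -2×-2, 2×0 + 1×-2]
   = [4, -2]
y = Wx + b = [4 + -1, -2 + -1] = [3, -3]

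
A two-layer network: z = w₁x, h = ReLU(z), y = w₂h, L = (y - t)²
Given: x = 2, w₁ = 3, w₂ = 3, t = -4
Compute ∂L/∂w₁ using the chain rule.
∂L/∂w₁ = 264

Forward pass:
z = w₁x = 3×2 = 6
h = ReLU(6) = 6
y = w₂h = 3×6 = 18

Backward pass:
∂L/∂y = 2(y - t) = 2(18 - -4) = 44
∂y/∂h = w₂ = 3
∂h/∂z = 1 (ReLU derivative)
∂z/∂w₁ = x = 2

∂L/∂w₁ = 44 × 3 × 1 × 2 = 264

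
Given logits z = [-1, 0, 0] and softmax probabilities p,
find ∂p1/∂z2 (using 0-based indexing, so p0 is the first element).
∂p1/∂z2 = -0.1784

p = softmax(z) = [0.1554, 0.4223, 0.4223]
p1 = 0.4223, p2 = 0.4223

∂p1/∂z2 = -p1 × p2 = -0.4223 × 0.4223 = -0.1784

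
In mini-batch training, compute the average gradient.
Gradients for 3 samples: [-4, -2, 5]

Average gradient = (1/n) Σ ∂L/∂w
Average gradient = -0.3333

Average = (1/3)(-4 + -2 + 5) = -1/3 = -0.3333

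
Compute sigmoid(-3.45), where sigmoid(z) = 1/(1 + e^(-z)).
0.03077

sigmoid(-3.45) = 1/(1 + e^(3.45)) = 1/(1 + 31.5) = 0.03077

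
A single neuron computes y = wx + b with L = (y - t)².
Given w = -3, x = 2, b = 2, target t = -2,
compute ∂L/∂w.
∂L/∂w = -8

y = wx + b = (-3)(2) + 2 = -4
∂L/∂y = 2(y - t) = 2(-4 - -2) = -4
∂y/∂w = x = 2
∂L/∂w = ∂L/∂y · ∂y/∂w = -4 × 2 = -8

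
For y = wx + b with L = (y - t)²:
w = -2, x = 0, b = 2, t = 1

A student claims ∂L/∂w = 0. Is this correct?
Correct

y = (-2)(0) + 2 = 2
∂L/∂y = 2(y - t) = 2(2 - 1) = 2
∂y/∂w = x = 0
∂L/∂w = 2 × 0 = 0

Claimed value: 0
Correct: The correct gradient is 0.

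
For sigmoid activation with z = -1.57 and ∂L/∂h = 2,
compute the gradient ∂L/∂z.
∂L/∂z = 0.2851

σ(-1.57) = 0.1722
σ'(-1.57) = σ(-1.57)(1 - σ(-1.57)) = 0.1722 × 0.8278 = 0.1426
∂L/∂z = ∂L/∂h · σ'(z) = 2 × 0.1426 = 0.2851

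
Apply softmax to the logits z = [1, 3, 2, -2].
p = [0.0896, 0.6623, 0.2436, 0.0045]

exp(z) = [2.718, 20.09, 7.389, 0.1353]
Sum = 30.33
p = [0.0896, 0.6623, 0.2436, 0.0045]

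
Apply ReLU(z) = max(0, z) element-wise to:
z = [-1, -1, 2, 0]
h = [0, 0, 2, 0]

ReLU applied element-wise: max(0,-1)=0, max(0,-1)=0, max(0,2)=2, max(0,0)=0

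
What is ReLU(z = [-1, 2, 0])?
h = [0, 2, 0]

ReLU applied element-wise: max(0,-1)=0, max(0,2)=2, max(0,0)=0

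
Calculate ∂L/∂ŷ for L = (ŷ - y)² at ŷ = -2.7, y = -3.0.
∂L/∂ŷ = 0.6

∂L/∂ŷ = 2(ŷ - y) = 2(-2.7 - -3.0) = 2(0.3) = 0.6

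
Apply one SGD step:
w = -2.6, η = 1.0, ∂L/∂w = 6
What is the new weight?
w_new = -8.6

w_new = w - η·∂L/∂w = -2.6 - 1.0×(6) = -2.6 - (6) = -8.6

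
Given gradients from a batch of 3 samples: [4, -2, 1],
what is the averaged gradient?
Average gradient = 1

Average = (1/3)(4 + -2 + 1) = 3/3 = 1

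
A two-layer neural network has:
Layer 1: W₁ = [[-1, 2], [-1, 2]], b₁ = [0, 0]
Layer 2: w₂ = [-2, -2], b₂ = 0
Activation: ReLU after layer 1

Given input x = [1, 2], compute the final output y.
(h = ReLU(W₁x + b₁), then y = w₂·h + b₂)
y = -12

Layer 1 pre-activation: z₁ = [3, 3]
After ReLU: h = [3, 3]
Layer 2 output: y = -2×3 + -2×3 + 0 = -12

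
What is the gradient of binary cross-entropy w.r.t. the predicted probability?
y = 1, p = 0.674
∂L/∂p = -1.484

∂L/∂p = -y/p + (1-y)/(1-p) = -1/0.674 + 0 = -1.484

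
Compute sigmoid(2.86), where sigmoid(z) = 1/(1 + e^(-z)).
0.9458

sigmoid(2.86) = 1/(1 + e^(-2.86)) = 1/(1 + 0.05727) = 0.9458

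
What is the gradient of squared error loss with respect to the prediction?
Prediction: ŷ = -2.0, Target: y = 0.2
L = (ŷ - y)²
∂L/∂ŷ = -4.4

∂L/∂ŷ = 2(ŷ - y) = 2(-2.0 - 0.2) = 2(-2.2) = -4.4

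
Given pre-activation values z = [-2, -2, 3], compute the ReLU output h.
h = [0, 0, 3]

ReLU applied element-wise: max(0,-2)=0, max(0,-2)=0, max(0,3)=3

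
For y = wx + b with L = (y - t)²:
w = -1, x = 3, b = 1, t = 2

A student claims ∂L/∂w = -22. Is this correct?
Incorrect

y = (-1)(3) + 1 = -2
∂L/∂y = 2(y - t) = 2(-2 - 2) = -8
∂y/∂w = x = 3
∂L/∂w = -8 × 3 = -24

Claimed value: -22
Incorrect: The correct gradient is -24.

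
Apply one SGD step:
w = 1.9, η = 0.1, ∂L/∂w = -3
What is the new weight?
w_new = 2.2

w_new = w - η·∂L/∂w = 1.9 - 0.1×(-3) = 1.9 - (-0.3) = 2.2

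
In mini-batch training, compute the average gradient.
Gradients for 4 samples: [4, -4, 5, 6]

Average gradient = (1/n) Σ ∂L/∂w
Average gradient = 2.75

Average = (1/4)(4 + -4 + 5 + 6) = 11/4 = 2.75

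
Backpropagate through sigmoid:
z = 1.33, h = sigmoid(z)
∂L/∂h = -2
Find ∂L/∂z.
∂L/∂z = -0.3308

σ(1.33) = 0.7908
σ'(1.33) = σ(1.33)(1 - σ(1.33)) = 0.7908 × 0.2092 = 0.1654
∂L/∂z = ∂L/∂h · σ'(z) = -2 × 0.1654 = -0.3308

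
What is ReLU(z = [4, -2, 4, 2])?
h = [4, 0, 4, 2]

ReLU applied element-wise: max(0,4)=4, max(0,-2)=0, max(0,4)=4, max(0,2)=2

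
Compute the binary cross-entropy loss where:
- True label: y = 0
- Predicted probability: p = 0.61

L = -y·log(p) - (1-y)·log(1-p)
L = 0.9416

L = -0·log(0.61) - 1·log(0.39) = -log(0.39) = 0.9416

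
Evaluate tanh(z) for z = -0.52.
-0.4777

tanh(-0.52) = (e^(-0.52) - e^(0.52))/(e^(-0.52) + e^(0.52)) = -0.4777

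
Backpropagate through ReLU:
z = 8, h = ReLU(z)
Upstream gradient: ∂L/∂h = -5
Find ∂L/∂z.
∂L/∂z = -5

h = ReLU(8) = 8
Since z > 0: ∂h/∂z = 1
∂L/∂z = ∂L/∂h · ∂h/∂z = -5 × 1 = -5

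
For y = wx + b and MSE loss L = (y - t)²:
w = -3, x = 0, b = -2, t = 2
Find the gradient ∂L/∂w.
∂L/∂w = 0

y = wx + b = (-3)(0) + -2 = -2
∂L/∂y = 2(y - t) = 2(-2 - 2) = -8
∂y/∂w = x = 0
∂L/∂w = ∂L/∂y · ∂y/∂w = -8 × 0 = 0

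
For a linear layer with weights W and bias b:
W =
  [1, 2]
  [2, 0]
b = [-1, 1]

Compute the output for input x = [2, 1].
y = [3, 5]

Wx = [1×2 + 2×1, 2×2 + 0×1]
   = [4, 4]
y = Wx + b = [4 + -1, 4 + 1] = [3, 5]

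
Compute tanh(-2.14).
-0.9727

tanh(-2.14) = (e^(-2.14) - e^(2.14))/(e^(-2.14) + e^(2.14)) = -0.9727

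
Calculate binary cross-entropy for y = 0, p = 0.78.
L = 1.514

L = -0·log(0.78) - 1·log(0.22) = -log(0.22) = 1.514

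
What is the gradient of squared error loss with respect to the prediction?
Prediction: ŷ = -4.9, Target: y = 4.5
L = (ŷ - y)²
∂L/∂ŷ = -18.8

∂L/∂ŷ = 2(ŷ - y) = 2(-4.9 - 4.5) = 2(-9.4) = -18.8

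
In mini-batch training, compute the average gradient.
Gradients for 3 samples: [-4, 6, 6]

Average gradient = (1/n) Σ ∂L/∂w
Average gradient = 2.667

Average = (1/3)(-4 + 6 + 6) = 8/3 = 2.667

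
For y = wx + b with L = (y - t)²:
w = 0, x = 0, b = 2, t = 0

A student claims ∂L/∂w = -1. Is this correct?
Incorrect

y = (0)(0) + 2 = 2
∂L/∂y = 2(y - t) = 2(2 - 0) = 4
∂y/∂w = x = 0
∂L/∂w = 4 × 0 = 0

Claimed value: -1
Incorrect: The correct gradient is 0.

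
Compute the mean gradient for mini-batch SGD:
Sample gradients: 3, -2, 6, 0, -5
Average gradient = 0.4

Average = (1/5)(3 + -2 + 6 + 0 + -5) = 2/5 = 0.4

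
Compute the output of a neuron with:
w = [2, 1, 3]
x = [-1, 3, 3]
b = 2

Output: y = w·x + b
y = 12

y = (2)(-1) + (1)(3) + (3)(3) + 2 = 12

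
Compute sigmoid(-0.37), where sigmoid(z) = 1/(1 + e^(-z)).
0.4085

sigmoid(-0.37) = 1/(1 + e^(0.37)) = 1/(1 + 1.448) = 0.4085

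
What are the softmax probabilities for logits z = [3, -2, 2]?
p = [0.7275, 0.0049, 0.2676]

exp(z) = [20.09, 0.1353, 7.389]
Sum = 27.61
p = [0.7275, 0.0049, 0.2676]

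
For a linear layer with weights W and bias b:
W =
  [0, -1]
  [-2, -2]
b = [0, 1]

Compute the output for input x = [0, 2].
y = [-2, -3]

Wx = [0×0 + -1×2, -2×0 + -2×2]
   = [-2, -4]
y = Wx + b = [-2 + 0, -4 + 1] = [-2, -3]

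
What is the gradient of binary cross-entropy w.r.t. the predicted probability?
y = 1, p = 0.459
∂L/∂p = -2.179

∂L/∂p = -y/p + (1-y)/(1-p) = -1/0.459 + 0 = -2.179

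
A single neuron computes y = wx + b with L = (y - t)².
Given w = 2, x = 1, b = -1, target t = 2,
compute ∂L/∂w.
∂L/∂w = -2

y = wx + b = (2)(1) + -1 = 1
∂L/∂y = 2(y - t) = 2(1 - 2) = -2
∂y/∂w = x = 1
∂L/∂w = ∂L/∂y · ∂y/∂w = -2 × 1 = -2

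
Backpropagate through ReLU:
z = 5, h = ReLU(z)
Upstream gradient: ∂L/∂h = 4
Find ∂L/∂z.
∂L/∂z = 4

h = ReLU(5) = 5
Since z > 0: ∂h/∂z = 1
∂L/∂z = ∂L/∂h · ∂h/∂z = 4 × 1 = 4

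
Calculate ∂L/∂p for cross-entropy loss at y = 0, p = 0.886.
∂L/∂p = 8.772

∂L/∂p = -y/p + (1-y)/(1-p) = 0 + 1/0.114 = 8.772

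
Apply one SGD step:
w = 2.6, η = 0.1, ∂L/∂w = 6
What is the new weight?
w_new = 2

w_new = w - η·∂L/∂w = 2.6 - 0.1×(6) = 2.6 - (0.6) = 2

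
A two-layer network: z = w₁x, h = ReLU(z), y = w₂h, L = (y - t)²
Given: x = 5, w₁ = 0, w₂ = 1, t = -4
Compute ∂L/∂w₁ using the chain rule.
∂L/∂w₁ = 0

Forward pass:
z = w₁x = 0×5 = 0
h = ReLU(0) = 0
y = w₂h = 1×0 = 0

Backward pass:
∂L/∂y = 2(y - t) = 2(0 - -4) = 8
∂y/∂h = w₂ = 1
∂h/∂z = 0 (ReLU derivative)
∂z/∂w₁ = x = 5

∂L/∂w₁ = 8 × 1 × 0 × 5 = 0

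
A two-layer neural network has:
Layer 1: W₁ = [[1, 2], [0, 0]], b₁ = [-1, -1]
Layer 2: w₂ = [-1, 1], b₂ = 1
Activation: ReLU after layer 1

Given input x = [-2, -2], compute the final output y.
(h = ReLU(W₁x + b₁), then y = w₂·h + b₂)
y = 1

Layer 1 pre-activation: z₁ = [-7, -1]
After ReLU: h = [0, 0]
Layer 2 output: y = -1×0 + 1×0 + 1 = 1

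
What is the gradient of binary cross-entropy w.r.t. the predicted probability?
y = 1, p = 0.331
∂L/∂p = -3.021

∂L/∂p = -y/p + (1-y)/(1-p) = -1/0.331 + 0 = -3.021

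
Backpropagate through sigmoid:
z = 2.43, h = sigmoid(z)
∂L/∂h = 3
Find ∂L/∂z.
∂L/∂z = 0.2231

σ(2.43) = 0.9191
σ'(2.43) = σ(2.43)(1 - σ(2.43)) = 0.9191 × 0.08091 = 0.07437
∂L/∂z = ∂L/∂h · σ'(z) = 3 × 0.07437 = 0.2231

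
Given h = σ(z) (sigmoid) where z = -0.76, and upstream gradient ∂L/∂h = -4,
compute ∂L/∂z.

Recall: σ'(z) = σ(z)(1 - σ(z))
∂L/∂z = -0.8684

σ(-0.76) = 0.3186
σ'(-0.76) = σ(-0.76)(1 - σ(-0.76)) = 0.3186 × 0.6814 = 0.2171
∂L/∂z = ∂L/∂h · σ'(z) = -4 × 0.2171 = -0.8684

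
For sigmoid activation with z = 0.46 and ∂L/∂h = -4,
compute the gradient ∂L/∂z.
∂L/∂z = -0.9489

σ(0.46) = 0.613
σ'(0.46) = σ(0.46)(1 - σ(0.46)) = 0.613 × 0.387 = 0.2372
∂L/∂z = ∂L/∂h · σ'(z) = -4 × 0.2372 = -0.9489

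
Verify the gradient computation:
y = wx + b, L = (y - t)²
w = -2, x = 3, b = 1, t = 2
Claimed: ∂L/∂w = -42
Correct

y = (-2)(3) + 1 = -5
∂L/∂y = 2(y - t) = 2(-5 - 2) = -14
∂y/∂w = x = 3
∂L/∂w = -14 × 3 = -42

Claimed value: -42
Correct: The correct gradient is -42.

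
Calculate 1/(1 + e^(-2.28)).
0.9072

sigmoid(2.28) = 1/(1 + e^(-2.28)) = 1/(1 + 0.1023) = 0.9072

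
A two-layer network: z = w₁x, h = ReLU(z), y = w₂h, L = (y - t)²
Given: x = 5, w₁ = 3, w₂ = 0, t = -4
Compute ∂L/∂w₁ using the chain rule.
∂L/∂w₁ = 0

Forward pass:
z = w₁x = 3×5 = 15
h = ReLU(15) = 15
y = w₂h = 0×15 = 0

Backward pass:
∂L/∂y = 2(y - t) = 2(0 - -4) = 8
∂y/∂h = w₂ = 0
∂h/∂z = 1 (ReLU derivative)
∂z/∂w₁ = x = 5

∂L/∂w₁ = 8 × 0 × 1 × 5 = 0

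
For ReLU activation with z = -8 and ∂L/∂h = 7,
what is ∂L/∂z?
∂L/∂z = 0

h = ReLU(-8) = 0
Since z < 0: ∂h/∂z = 0
∂L/∂z = ∂L/∂h · ∂h/∂z = 7 × 0 = 0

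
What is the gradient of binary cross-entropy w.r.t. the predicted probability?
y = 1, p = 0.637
∂L/∂p = -1.57

∂L/∂p = -y/p + (1-y)/(1-p) = -1/0.637 + 0 = -1.57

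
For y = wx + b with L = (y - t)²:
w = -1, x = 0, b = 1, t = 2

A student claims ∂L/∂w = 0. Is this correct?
Correct

y = (-1)(0) + 1 = 1
∂L/∂y = 2(y - t) = 2(1 - 2) = -2
∂y/∂w = x = 0
∂L/∂w = -2 × 0 = 0

Claimed value: 0
Correct: The correct gradient is 0.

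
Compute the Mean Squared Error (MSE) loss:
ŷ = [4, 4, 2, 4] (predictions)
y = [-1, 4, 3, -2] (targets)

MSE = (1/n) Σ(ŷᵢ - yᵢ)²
MSE = 15.5

MSE = (1/4)((4--1)² + (4-4)² + (2-3)² + (4--2)²) = (1/4)(25 + 0 + 1 + 36) = 15.5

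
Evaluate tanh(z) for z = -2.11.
-0.971

tanh(-2.11) = (e^(-2.11) - e^(2.11))/(e^(-2.11) + e^(2.11)) = -0.971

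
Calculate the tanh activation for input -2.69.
-0.9908

tanh(-2.69) = (e^(-2.69) - e^(2.69))/(e^(-2.69) + e^(2.69)) = -0.9908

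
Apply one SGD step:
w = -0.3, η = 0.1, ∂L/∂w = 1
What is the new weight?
w_new = -0.4

w_new = w - η·∂L/∂w = -0.3 - 0.1×(1) = -0.3 - (0.1) = -0.4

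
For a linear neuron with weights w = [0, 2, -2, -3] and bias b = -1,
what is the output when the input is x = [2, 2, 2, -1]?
y = 2

y = (0)(2) + (2)(2) + (-2)(2) + (-3)(-1) + -1 = 2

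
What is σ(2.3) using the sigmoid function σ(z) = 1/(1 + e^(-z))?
0.9089

sigmoid(2.3) = 1/(1 + e^(-2.3)) = 1/(1 + 0.1003) = 0.9089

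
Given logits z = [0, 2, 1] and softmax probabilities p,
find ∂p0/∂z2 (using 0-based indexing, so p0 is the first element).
∂p0/∂z2 = -0.02203

p = softmax(z) = [0.09003, 0.6652, 0.2447]
p0 = 0.09003, p2 = 0.2447

∂p0/∂z2 = -p0 × p2 = -0.09003 × 0.2447 = -0.02203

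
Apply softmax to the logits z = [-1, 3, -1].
p = [0.0177, 0.9647, 0.0177]

exp(z) = [0.3679, 20.09, 0.3679]
Sum = 20.82
p = [0.0177, 0.9647, 0.0177]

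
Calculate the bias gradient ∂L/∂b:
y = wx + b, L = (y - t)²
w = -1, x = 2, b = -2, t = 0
∂L/∂b = -8

y = wx + b = (-1)(2) + -2 = -4
∂L/∂y = 2(y - t) = 2(-4 - 0) = -8
∂y/∂b = 1
∂L/∂b = ∂L/∂y · ∂y/∂b = -8 × 1 = -8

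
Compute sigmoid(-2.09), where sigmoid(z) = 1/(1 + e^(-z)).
0.1101

sigmoid(-2.09) = 1/(1 + e^(2.09)) = 1/(1 + 8.085) = 0.1101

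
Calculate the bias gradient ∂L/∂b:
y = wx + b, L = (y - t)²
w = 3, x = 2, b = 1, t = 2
∂L/∂b = 10

y = wx + b = (3)(2) + 1 = 7
∂L/∂y = 2(y - t) = 2(7 - 2) = 10
∂y/∂b = 1
∂L/∂b = ∂L/∂y · ∂y/∂b = 10 × 1 = 10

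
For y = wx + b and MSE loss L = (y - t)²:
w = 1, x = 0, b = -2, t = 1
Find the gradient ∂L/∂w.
∂L/∂w = 0

y = wx + b = (1)(0) + -2 = -2
∂L/∂y = 2(y - t) = 2(-2 - 1) = -6
∂y/∂w = x = 0
∂L/∂w = ∂L/∂y · ∂y/∂w = -6 × 0 = 0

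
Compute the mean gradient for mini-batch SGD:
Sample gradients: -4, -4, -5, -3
Average gradient = -4

Average = (1/4)(-4 + -4 + -5 + -3) = -16/4 = -4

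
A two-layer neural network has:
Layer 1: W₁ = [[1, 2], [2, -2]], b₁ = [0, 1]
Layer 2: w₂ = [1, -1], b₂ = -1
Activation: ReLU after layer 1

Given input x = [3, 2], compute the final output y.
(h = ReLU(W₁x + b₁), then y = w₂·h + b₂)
y = 3

Layer 1 pre-activation: z₁ = [7, 3]
After ReLU: h = [7, 3]
Layer 2 output: y = 1×7 + -1×3 + -1 = 3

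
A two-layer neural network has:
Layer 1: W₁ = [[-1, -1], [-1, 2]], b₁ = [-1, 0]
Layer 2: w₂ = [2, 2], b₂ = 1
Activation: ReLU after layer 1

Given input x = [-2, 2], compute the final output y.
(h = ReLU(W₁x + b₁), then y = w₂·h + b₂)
y = 13

Layer 1 pre-activation: z₁ = [-1, 6]
After ReLU: h = [0, 6]
Layer 2 output: y = 2×0 + 2×6 + 1 = 13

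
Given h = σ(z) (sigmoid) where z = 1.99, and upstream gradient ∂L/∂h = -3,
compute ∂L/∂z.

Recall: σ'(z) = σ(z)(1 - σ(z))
∂L/∂z = -0.3174

σ(1.99) = 0.8797
σ'(1.99) = σ(1.99)(1 - σ(1.99)) = 0.8797 × 0.1203 = 0.1058
∂L/∂z = ∂L/∂h · σ'(z) = -3 × 0.1058 = -0.3174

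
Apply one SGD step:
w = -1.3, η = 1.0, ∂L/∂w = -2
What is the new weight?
w_new = 0.7

w_new = w - η·∂L/∂w = -1.3 - 1.0×(-2) = -1.3 - (-2) = 0.7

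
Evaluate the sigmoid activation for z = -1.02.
0.265

sigmoid(-1.02) = 1/(1 + e^(1.02)) = 1/(1 + 2.773) = 0.265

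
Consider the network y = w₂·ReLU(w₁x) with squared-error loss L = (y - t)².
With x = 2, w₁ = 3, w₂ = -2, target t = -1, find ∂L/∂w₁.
∂L/∂w₁ = 88

Forward pass:
z = w₁x = 3×2 = 6
h = ReLU(6) = 6
y = w₂h = -2×6 = -12

Backward pass:
∂L/∂y = 2(y - t) = 2(-12 - -1) = -22
∂y/∂h = w₂ = -2
∂h/∂z = 1 (ReLU derivative)
∂z/∂w₁ = x = 2

∂L/∂w₁ = -22 × -2 × 1 × 2 = 88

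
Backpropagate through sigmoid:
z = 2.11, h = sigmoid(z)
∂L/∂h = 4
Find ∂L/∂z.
∂L/∂z = 0.3857

σ(2.11) = 0.8919
σ'(2.11) = σ(2.11)(1 - σ(2.11)) = 0.8919 × 0.1081 = 0.09644
∂L/∂z = ∂L/∂h · σ'(z) = 4 × 0.09644 = 0.3857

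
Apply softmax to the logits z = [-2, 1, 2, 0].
p = [0.012, 0.2418, 0.6572, 0.0889]

exp(z) = [0.1353, 2.718, 7.389, 1]
Sum = 11.24
p = [0.012, 0.2418, 0.6572, 0.0889]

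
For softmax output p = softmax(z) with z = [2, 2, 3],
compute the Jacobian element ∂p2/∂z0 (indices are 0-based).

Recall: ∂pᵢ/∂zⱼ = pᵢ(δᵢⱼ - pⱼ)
∂p2/∂z0 = -0.1221

p = softmax(z) = [0.2119, 0.2119, 0.5761]
p2 = 0.5761, p0 = 0.2119

∂p2/∂z0 = -p2 × p0 = -0.5761 × 0.2119 = -0.1221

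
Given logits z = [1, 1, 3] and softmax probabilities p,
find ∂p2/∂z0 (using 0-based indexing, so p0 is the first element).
∂p2/∂z0 = -0.08382

p = softmax(z) = [0.1065, 0.1065, 0.787]
p2 = 0.787, p0 = 0.1065

∂p2/∂z0 = -p2 × p0 = -0.787 × 0.1065 = -0.08382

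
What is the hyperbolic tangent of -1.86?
-0.9527

tanh(-1.86) = (e^(-1.86) - e^(1.86))/(e^(-1.86) + e^(1.86)) = -0.9527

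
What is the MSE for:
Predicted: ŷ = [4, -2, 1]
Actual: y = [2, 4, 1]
MSE = 13.33

MSE = (1/3)((4-2)² + (-2-4)² + (1-1)²) = (1/3)(4 + 36 + 0) = 13.33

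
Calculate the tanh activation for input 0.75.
0.6351

tanh(0.75) = (e^(0.75) - e^(-0.75))/(e^(0.75) + e^(-0.75)) = 0.6351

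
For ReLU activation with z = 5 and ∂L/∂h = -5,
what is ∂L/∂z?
∂L/∂z = -5

h = ReLU(5) = 5
Since z > 0: ∂h/∂z = 1
∂L/∂z = ∂L/∂h · ∂h/∂z = -5 × 1 = -5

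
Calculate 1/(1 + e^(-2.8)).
0.9427

sigmoid(2.8) = 1/(1 + e^(-2.8)) = 1/(1 + 0.06081) = 0.9427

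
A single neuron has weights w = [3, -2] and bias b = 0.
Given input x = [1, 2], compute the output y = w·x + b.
y = -1

y = (3)(1) + (-2)(2) + 0 = -1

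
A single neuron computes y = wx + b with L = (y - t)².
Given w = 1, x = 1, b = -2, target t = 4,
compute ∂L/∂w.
∂L/∂w = -10

y = wx + b = (1)(1) + -2 = -1
∂L/∂y = 2(y - t) = 2(-1 - 4) = -10
∂y/∂w = x = 1
∂L/∂w = ∂L/∂y · ∂y/∂w = -10 × 1 = -10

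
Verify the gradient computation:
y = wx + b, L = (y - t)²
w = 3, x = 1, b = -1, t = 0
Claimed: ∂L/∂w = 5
Incorrect

y = (3)(1) + -1 = 2
∂L/∂y = 2(y - t) = 2(2 - 0) = 4
∂y/∂w = x = 1
∂L/∂w = 4 × 1 = 4

Claimed value: 5
Incorrect: The correct gradient is 4.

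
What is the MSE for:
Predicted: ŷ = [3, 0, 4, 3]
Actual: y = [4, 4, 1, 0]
MSE = 8.75

MSE = (1/4)((3-4)² + (0-4)² + (4-1)² + (3-0)²) = (1/4)(1 + 16 + 9 + 9) = 8.75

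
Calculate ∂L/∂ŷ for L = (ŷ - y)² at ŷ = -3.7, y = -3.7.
∂L/∂ŷ = 0.0

∂L/∂ŷ = 2(ŷ - y) = 2(-3.7 - -3.7) = 2(0.0) = 0.0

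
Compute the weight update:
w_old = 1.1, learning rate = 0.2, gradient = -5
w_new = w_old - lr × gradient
w_new = 2.1

w_new = w - η·∂L/∂w = 1.1 - 0.2×(-5) = 1.1 - (-1) = 2.1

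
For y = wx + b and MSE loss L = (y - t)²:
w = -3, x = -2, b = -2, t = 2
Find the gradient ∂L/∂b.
∂L/∂b = 4

y = wx + b = (-3)(-2) + -2 = 4
∂L/∂y = 2(y - t) = 2(4 - 2) = 4
∂y/∂b = 1
∂L/∂b = ∂L/∂y · ∂y/∂b = 4 × 1 = 4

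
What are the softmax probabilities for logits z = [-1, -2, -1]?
p = [0.4223, 0.1554, 0.4223]

exp(z) = [0.3679, 0.1353, 0.3679]
Sum = 0.8711
p = [0.4223, 0.1554, 0.4223]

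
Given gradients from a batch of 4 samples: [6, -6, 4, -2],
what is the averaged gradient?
Average gradient = 0.5

Average = (1/4)(6 + -6 + 4 + -2) = 2/4 = 0.5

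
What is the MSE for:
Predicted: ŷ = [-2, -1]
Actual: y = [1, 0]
MSE = 5

MSE = (1/2)((-2-1)² + (-1-0)²) = (1/2)(9 + 1) = 5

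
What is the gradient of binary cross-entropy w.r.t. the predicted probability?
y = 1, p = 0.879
∂L/∂p = -1.138

∂L/∂p = -y/p + (1-y)/(1-p) = -1/0.879 + 0 = -1.138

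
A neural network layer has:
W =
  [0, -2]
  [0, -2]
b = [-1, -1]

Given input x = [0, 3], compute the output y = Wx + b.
y = [-7, -7]

Wx = [0×0 + -2×3, 0×0 + -2×3]
   = [-6, -6]
y = Wx + b = [-6 + -1, -6 + -1] = [-7, -7]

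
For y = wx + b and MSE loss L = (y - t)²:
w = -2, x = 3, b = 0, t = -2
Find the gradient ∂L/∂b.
∂L/∂b = -8

y = wx + b = (-2)(3) + 0 = -6
∂L/∂y = 2(y - t) = 2(-6 - -2) = -8
∂y/∂b = 1
∂L/∂b = ∂L/∂y · ∂y/∂b = -8 × 1 = -8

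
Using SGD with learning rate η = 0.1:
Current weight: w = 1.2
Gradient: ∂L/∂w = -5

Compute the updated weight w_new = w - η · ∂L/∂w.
w_new = 1.7

w_new = w - η·∂L/∂w = 1.2 - 0.1×(-5) = 1.2 - (-0.5) = 1.7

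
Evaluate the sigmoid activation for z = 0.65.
0.657

sigmoid(0.65) = 1/(1 + e^(-0.65)) = 1/(1 + 0.522) = 0.657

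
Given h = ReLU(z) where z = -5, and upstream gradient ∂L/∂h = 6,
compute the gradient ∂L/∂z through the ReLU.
∂L/∂z = 0

h = ReLU(-5) = 0
Since z < 0: ∂h/∂z = 0
∂L/∂z = ∂L/∂h · ∂h/∂z = 6 × 0 = 0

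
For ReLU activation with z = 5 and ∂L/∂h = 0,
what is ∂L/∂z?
∂L/∂z = 0

h = ReLU(5) = 5
Since z > 0: ∂h/∂z = 1
∂L/∂z = ∂L/∂h · ∂h/∂z = 0 × 1 = 0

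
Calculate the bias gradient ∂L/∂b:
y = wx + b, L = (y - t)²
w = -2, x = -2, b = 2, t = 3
∂L/∂b = 6

y = wx + b = (-2)(-2) + 2 = 6
∂L/∂y = 2(y - t) = 2(6 - 3) = 6
∂y/∂b = 1
∂L/∂b = ∂L/∂y · ∂y/∂b = 6 × 1 = 6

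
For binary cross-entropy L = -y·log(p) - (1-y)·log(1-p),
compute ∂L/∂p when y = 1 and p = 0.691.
∂L/∂p = -1.447

∂L/∂p = -y/p + (1-y)/(1-p) = -1/0.691 + 0 = -1.447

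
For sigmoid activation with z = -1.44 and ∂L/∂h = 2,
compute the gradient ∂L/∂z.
∂L/∂z = 0.3097

σ(-1.44) = 0.1915
σ'(-1.44) = σ(-1.44)(1 - σ(-1.44)) = 0.1915 × 0.8085 = 0.1549
∂L/∂z = ∂L/∂h · σ'(z) = 2 × 0.1549 = 0.3097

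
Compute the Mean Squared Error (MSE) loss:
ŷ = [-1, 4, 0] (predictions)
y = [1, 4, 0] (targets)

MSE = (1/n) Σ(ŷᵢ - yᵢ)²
MSE = 1.333

MSE = (1/3)((-1-1)² + (4-4)² + (0-0)²) = (1/3)(4 + 0 + 0) = 1.333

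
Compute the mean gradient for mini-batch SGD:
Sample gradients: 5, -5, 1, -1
Average gradient = 0

Average = (1/4)(5 + -5 + 1 + -1) = 0/4 = 0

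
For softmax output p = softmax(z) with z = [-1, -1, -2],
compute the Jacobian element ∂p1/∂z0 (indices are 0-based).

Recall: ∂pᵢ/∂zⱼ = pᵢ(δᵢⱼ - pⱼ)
∂p1/∂z0 = -0.1784

p = softmax(z) = [0.4223, 0.4223, 0.1554]
p1 = 0.4223, p0 = 0.4223

∂p1/∂z0 = -p1 × p0 = -0.4223 × 0.4223 = -0.1784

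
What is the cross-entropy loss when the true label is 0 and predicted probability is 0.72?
L = 1.273

L = -0·log(0.72) - 1·log(0.28) = -log(0.28) = 1.273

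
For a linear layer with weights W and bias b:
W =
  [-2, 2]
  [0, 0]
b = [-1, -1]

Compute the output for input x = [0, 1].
y = [1, -1]

Wx = [-2×0 + 2×1, 0×0 + 0×1]
   = [2, 0]
y = Wx + b = [2 + -1, 0 + -1] = [1, -1]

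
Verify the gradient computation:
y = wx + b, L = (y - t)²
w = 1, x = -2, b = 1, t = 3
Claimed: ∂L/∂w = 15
Incorrect

y = (1)(-2) + 1 = -1
∂L/∂y = 2(y - t) = 2(-1 - 3) = -8
∂y/∂w = x = -2
∂L/∂w = -8 × -2 = 16

Claimed value: 15
Incorrect: The correct gradient is 16.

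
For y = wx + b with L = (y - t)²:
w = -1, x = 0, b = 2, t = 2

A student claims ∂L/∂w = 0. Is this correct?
Correct

y = (-1)(0) + 2 = 2
∂L/∂y = 2(y - t) = 2(2 - 2) = 0
∂y/∂w = x = 0
∂L/∂w = 0 × 0 = 0

Claimed value: 0
Correct: The correct gradient is 0.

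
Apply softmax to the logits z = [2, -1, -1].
p = [0.9094, 0.0453, 0.0453]

exp(z) = [7.389, 0.3679, 0.3679]
Sum = 8.125
p = [0.9094, 0.0453, 0.0453]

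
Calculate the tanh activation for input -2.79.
-0.9925

tanh(-2.79) = (e^(-2.79) - e^(2.79))/(e^(-2.79) + e^(2.79)) = -0.9925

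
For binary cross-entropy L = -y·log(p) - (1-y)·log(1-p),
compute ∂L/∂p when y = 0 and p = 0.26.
∂L/∂p = 1.351

∂L/∂p = -y/p + (1-y)/(1-p) = 0 + 1/0.74 = 1.351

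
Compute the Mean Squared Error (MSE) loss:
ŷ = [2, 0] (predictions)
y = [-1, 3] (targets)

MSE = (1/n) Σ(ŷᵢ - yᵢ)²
MSE = 9

MSE = (1/2)((2--1)² + (0-3)²) = (1/2)(9 + 9) = 9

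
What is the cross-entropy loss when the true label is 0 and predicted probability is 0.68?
L = 1.139

L = -0·log(0.68) - 1·log(0.32) = -log(0.32) = 1.139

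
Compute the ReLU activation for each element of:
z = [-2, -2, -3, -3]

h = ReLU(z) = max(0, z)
h = [0, 0, 0, 0]

ReLU applied element-wise: max(0,-2)=0, max(0,-2)=0, max(0,-3)=0, max(0,-3)=0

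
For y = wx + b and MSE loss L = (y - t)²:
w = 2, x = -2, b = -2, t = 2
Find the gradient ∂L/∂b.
∂L/∂b = -16

y = wx + b = (2)(-2) + -2 = -6
∂L/∂y = 2(y - t) = 2(-6 - 2) = -16
∂y/∂b = 1
∂L/∂b = ∂L/∂y · ∂y/∂b = -16 × 1 = -16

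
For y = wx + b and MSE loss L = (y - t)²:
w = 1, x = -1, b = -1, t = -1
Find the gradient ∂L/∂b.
∂L/∂b = -2

y = wx + b = (1)(-1) + -1 = -2
∂L/∂y = 2(y - t) = 2(-2 - -1) = -2
∂y/∂b = 1
∂L/∂b = ∂L/∂y · ∂y/∂b = -2 × 1 = -2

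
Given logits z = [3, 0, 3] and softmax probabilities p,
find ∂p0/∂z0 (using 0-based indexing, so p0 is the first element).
∂p0/∂z0 = 0.2499

p = softmax(z) = [0.4879, 0.02429, 0.4879]
p0 = 0.4879

∂p0/∂z0 = p0(1 - p0) = 0.4879 × (1 - 0.4879) = 0.2499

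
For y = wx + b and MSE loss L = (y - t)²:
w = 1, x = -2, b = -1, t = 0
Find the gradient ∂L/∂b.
∂L/∂b = -6

y = wx + b = (1)(-2) + -1 = -3
∂L/∂y = 2(y - t) = 2(-3 - 0) = -6
∂y/∂b = 1
∂L/∂b = ∂L/∂y · ∂y/∂b = -6 × 1 = -6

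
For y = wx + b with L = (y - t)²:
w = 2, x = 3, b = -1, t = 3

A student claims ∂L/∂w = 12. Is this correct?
Correct

y = (2)(3) + -1 = 5
∂L/∂y = 2(y - t) = 2(5 - 3) = 4
∂y/∂w = x = 3
∂L/∂w = 4 × 3 = 12

Claimed value: 12
Correct: The correct gradient is 12.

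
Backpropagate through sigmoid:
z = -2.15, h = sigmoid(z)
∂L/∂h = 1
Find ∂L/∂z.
∂L/∂z = 0.09345

σ(-2.15) = 0.1043
σ'(-2.15) = σ(-2.15)(1 - σ(-2.15)) = 0.1043 × 0.8957 = 0.09345
∂L/∂z = ∂L/∂h · σ'(z) = 1 × 0.09345 = 0.09345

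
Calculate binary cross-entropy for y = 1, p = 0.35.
L = 1.05

L = -1·log(0.35) - 0·log(0.65) = -log(0.35) = 1.05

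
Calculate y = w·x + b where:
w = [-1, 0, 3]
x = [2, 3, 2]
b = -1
y = 3

y = (-1)(2) + (0)(3) + (3)(2) + -1 = 3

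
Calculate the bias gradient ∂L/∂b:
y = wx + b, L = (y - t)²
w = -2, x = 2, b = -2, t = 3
∂L/∂b = -18

y = wx + b = (-2)(2) + -2 = -6
∂L/∂y = 2(y - t) = 2(-6 - 3) = -18
∂y/∂b = 1
∂L/∂b = ∂L/∂y · ∂y/∂b = -18 × 1 = -18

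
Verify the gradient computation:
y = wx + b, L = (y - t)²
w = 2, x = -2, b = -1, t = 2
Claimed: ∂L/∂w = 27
Incorrect

y = (2)(-2) + -1 = -5
∂L/∂y = 2(y - t) = 2(-5 - 2) = -14
∂y/∂w = x = -2
∂L/∂w = -14 × -2 = 28

Claimed value: 27
Incorrect: The correct gradient is 28.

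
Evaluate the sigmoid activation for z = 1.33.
0.7908

sigmoid(1.33) = 1/(1 + e^(-1.33)) = 1/(1 + 0.2645) = 0.7908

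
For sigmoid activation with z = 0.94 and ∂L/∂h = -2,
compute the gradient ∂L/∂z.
∂L/∂z = -0.404

σ(0.94) = 0.7191
σ'(0.94) = σ(0.94)(1 - σ(0.94)) = 0.7191 × 0.2809 = 0.202
∂L/∂z = ∂L/∂h · σ'(z) = -2 × 0.202 = -0.404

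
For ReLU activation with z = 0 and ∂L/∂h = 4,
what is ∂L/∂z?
∂L/∂z = 0

h = ReLU(0) = 0
At z = 0: ∂h/∂z = 0 (by convention)
∂L/∂z = ∂L/∂h · ∂h/∂z = 4 × 0 = 0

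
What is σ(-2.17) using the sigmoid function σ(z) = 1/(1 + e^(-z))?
0.1025

sigmoid(-2.17) = 1/(1 + e^(2.17)) = 1/(1 + 8.758) = 0.1025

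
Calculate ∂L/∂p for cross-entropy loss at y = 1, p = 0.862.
∂L/∂p = -1.16

∂L/∂p = -y/p + (1-y)/(1-p) = -1/0.862 + 0 = -1.16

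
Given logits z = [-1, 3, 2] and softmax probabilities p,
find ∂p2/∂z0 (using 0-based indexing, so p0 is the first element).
∂p2/∂z0 = -0.003507

p = softmax(z) = [0.01321, 0.7214, 0.2654]
p2 = 0.2654, p0 = 0.01321

∂p2/∂z0 = -p2 × p0 = -0.2654 × 0.01321 = -0.003507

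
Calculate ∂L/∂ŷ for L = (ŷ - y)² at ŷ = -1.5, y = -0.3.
∂L/∂ŷ = -2.4

∂L/∂ŷ = 2(ŷ - y) = 2(-1.5 - -0.3) = 2(-1.2) = -2.4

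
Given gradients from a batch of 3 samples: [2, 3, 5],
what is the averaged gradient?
Average gradient = 3.333

Average = (1/3)(2 + 3 + 5) = 10/3 = 3.333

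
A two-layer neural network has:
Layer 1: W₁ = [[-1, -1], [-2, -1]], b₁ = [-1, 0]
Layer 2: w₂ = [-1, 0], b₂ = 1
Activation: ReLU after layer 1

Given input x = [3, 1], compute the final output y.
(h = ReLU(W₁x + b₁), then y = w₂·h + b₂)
y = 1

Layer 1 pre-activation: z₁ = [-5, -7]
After ReLU: h = [0, 0]
Layer 2 output: y = -1×0 + 0×0 + 1 = 1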